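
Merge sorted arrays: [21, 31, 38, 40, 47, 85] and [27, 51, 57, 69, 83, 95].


Take 21 from A
Take 27 from B
Take 31 from A
Take 38 from A
Take 40 from A
Take 47 from A
Take 51 from B
Take 57 from B
Take 69 from B
Take 83 from B
Take 85 from A

Merged: [21, 27, 31, 38, 40, 47, 51, 57, 69, 83, 85, 95]


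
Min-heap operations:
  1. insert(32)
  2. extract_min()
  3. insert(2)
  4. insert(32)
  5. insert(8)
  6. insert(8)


insert(32) -> [32]
extract_min()->32, []
insert(2) -> [2]
insert(32) -> [2, 32]
insert(8) -> [2, 32, 8]
insert(8) -> [2, 8, 8, 32]

Final heap: [2, 8, 8, 32]


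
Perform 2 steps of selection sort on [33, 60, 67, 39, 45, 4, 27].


Initial: [33, 60, 67, 39, 45, 4, 27]
Step 1: min=4 at 5
  Swap: [4, 60, 67, 39, 45, 33, 27]
Step 2: min=27 at 6
  Swap: [4, 27, 67, 39, 45, 33, 60]

After 2 steps: [4, 27, 67, 39, 45, 33, 60]


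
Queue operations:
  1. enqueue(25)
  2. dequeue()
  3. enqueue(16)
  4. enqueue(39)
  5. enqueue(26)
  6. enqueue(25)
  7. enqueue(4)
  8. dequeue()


enqueue(25) -> [25]
dequeue()->25, []
enqueue(16) -> [16]
enqueue(39) -> [16, 39]
enqueue(26) -> [16, 39, 26]
enqueue(25) -> [16, 39, 26, 25]
enqueue(4) -> [16, 39, 26, 25, 4]
dequeue()->16, [39, 26, 25, 4]

Final queue: [39, 26, 25, 4]


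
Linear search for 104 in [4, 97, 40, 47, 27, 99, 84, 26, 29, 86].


i=0: 4!=104
i=1: 97!=104
i=2: 40!=104
i=3: 47!=104
i=4: 27!=104
i=5: 99!=104
i=6: 84!=104
i=7: 26!=104
i=8: 29!=104
i=9: 86!=104

Not found, 10 comps


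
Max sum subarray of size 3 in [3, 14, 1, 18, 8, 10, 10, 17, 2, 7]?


[0:3]: 18
[1:4]: 33
[2:5]: 27
[3:6]: 36
[4:7]: 28
[5:8]: 37
[6:9]: 29
[7:10]: 26

Max: 37 at [5:8]


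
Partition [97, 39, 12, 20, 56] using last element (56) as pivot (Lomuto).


Pivot: 56
  39 <= 56: swap -> [39, 97, 12, 20, 56]
  12 <= 56: swap -> [39, 12, 97, 20, 56]
  20 <= 56: swap -> [39, 12, 20, 97, 56]
Place pivot at 3: [39, 12, 20, 56, 97]

Partitioned: [39, 12, 20, 56, 97]


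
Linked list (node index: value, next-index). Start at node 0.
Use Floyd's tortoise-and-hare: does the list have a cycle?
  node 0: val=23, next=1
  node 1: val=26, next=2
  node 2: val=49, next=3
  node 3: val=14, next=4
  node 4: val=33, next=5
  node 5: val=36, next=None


Floyd's tortoise (slow, +1) and hare (fast, +2):
  init: slow=0, fast=0
  step 1: slow=1, fast=2
  step 2: slow=2, fast=4
  step 3: fast 4->5->None, no cycle

Cycle: no


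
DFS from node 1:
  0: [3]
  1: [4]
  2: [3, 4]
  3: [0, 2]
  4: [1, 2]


Visit 1, push [4]
Visit 4, push [2]
Visit 2, push [3]
Visit 3, push [0]
Visit 0, push []

DFS order: [1, 4, 2, 3, 0]


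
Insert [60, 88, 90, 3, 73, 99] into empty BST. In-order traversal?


Insert 60: root
Insert 88: R from 60
Insert 90: R from 60 -> R from 88
Insert 3: L from 60
Insert 73: R from 60 -> L from 88
Insert 99: R from 60 -> R from 88 -> R from 90

In-order: [3, 60, 73, 88, 90, 99]


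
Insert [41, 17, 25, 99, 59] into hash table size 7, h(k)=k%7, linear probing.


Insert 41: h=6 -> slot 6
Insert 17: h=3 -> slot 3
Insert 25: h=4 -> slot 4
Insert 99: h=1 -> slot 1
Insert 59: h=3, 2 probes -> slot 5

Table: [None, 99, None, 17, 25, 59, 41]


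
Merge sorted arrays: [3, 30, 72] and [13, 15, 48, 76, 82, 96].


Take 3 from A
Take 13 from B
Take 15 from B
Take 30 from A
Take 48 from B
Take 72 from A

Merged: [3, 13, 15, 30, 48, 72, 76, 82, 96]


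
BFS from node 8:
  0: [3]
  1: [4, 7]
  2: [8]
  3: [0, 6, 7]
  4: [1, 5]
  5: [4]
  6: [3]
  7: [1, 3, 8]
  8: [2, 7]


Visit 8, enqueue [2, 7]
Visit 2, enqueue []
Visit 7, enqueue [1, 3]
Visit 1, enqueue [4]
Visit 3, enqueue [0, 6]
Visit 4, enqueue [5]
Visit 0, enqueue []
Visit 6, enqueue []
Visit 5, enqueue []

BFS order: [8, 2, 7, 1, 3, 4, 0, 6, 5]


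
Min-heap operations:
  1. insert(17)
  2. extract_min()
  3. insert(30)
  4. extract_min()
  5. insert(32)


insert(17) -> [17]
extract_min()->17, []
insert(30) -> [30]
extract_min()->30, []
insert(32) -> [32]

Final heap: [32]


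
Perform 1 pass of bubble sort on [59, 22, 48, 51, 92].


Initial: [59, 22, 48, 51, 92]
Pass 1: [22, 48, 51, 59, 92] (3 swaps)

After 1 pass: [22, 48, 51, 59, 92]


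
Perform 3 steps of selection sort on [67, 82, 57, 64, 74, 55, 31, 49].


Initial: [67, 82, 57, 64, 74, 55, 31, 49]
Step 1: min=31 at 6
  Swap: [31, 82, 57, 64, 74, 55, 67, 49]
Step 2: min=49 at 7
  Swap: [31, 49, 57, 64, 74, 55, 67, 82]
Step 3: min=55 at 5
  Swap: [31, 49, 55, 64, 74, 57, 67, 82]

After 3 steps: [31, 49, 55, 64, 74, 57, 67, 82]


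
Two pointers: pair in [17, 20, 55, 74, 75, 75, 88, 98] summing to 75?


lo=0(17)+hi=7(98)=115
lo=0(17)+hi=6(88)=105
lo=0(17)+hi=5(75)=92
lo=0(17)+hi=4(75)=92
lo=0(17)+hi=3(74)=91
lo=0(17)+hi=2(55)=72
lo=1(20)+hi=2(55)=75

Yes: 20+55=75


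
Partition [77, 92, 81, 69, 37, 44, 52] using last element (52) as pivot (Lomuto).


Pivot: 52
  37 <= 52: swap -> [37, 92, 81, 69, 77, 44, 52]
  44 <= 52: swap -> [37, 44, 81, 69, 77, 92, 52]
Place pivot at 2: [37, 44, 52, 69, 77, 92, 81]

Partitioned: [37, 44, 52, 69, 77, 92, 81]


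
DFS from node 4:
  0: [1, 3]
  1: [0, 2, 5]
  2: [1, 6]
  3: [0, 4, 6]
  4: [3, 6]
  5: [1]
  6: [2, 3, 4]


Visit 4, push [6, 3]
Visit 3, push [6, 0]
Visit 0, push [1]
Visit 1, push [5, 2]
Visit 2, push [6]
Visit 6, push []
Visit 5, push []

DFS order: [4, 3, 0, 1, 2, 6, 5]


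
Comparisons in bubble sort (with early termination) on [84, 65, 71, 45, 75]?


Algorithm: bubble sort (with early termination)
Input: [84, 65, 71, 45, 75]
Sorted: [45, 65, 71, 75, 84]

10


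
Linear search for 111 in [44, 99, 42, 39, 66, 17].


i=0: 44!=111
i=1: 99!=111
i=2: 42!=111
i=3: 39!=111
i=4: 66!=111
i=5: 17!=111

Not found, 6 comps


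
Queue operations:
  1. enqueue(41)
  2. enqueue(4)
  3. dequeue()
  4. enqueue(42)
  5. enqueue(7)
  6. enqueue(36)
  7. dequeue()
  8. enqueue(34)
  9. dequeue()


enqueue(41) -> [41]
enqueue(4) -> [41, 4]
dequeue()->41, [4]
enqueue(42) -> [4, 42]
enqueue(7) -> [4, 42, 7]
enqueue(36) -> [4, 42, 7, 36]
dequeue()->4, [42, 7, 36]
enqueue(34) -> [42, 7, 36, 34]
dequeue()->42, [7, 36, 34]

Final queue: [7, 36, 34]


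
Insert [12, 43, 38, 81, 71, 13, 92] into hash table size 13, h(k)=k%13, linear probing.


Insert 12: h=12 -> slot 12
Insert 43: h=4 -> slot 4
Insert 38: h=12, 1 probes -> slot 0
Insert 81: h=3 -> slot 3
Insert 71: h=6 -> slot 6
Insert 13: h=0, 1 probes -> slot 1
Insert 92: h=1, 1 probes -> slot 2

Table: [38, 13, 92, 81, 43, None, 71, None, None, None, None, None, 12]


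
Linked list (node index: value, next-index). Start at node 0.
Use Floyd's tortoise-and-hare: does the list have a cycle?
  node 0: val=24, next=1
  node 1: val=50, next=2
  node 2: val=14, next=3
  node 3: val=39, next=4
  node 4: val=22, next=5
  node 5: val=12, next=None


Floyd's tortoise (slow, +1) and hare (fast, +2):
  init: slow=0, fast=0
  step 1: slow=1, fast=2
  step 2: slow=2, fast=4
  step 3: fast 4->5->None, no cycle

Cycle: no


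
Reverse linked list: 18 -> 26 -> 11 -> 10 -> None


Step 1: curr=18, set curr.next=prev(None) | reversed so far: 18
Step 2: curr=26, set curr.next=prev(18) | reversed so far: 26 -> 18
Step 3: curr=11, set curr.next=prev(26) | reversed so far: 11 -> 26 -> 18
Step 4: curr=10, set curr.next=prev(11) | reversed so far: 10 -> 11 -> 26 -> 18

10 -> 11 -> 26 -> 18 -> None


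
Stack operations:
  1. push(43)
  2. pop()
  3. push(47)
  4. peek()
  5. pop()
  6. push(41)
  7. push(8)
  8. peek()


push(43) -> [43]
pop()->43, []
push(47) -> [47]
peek()->47
pop()->47, []
push(41) -> [41]
push(8) -> [41, 8]
peek()->8

Final stack: [41, 8]


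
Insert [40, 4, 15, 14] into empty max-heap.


Insert 40: [40]
Insert 4: [40, 4]
Insert 15: [40, 4, 15]
Insert 14: [40, 14, 15, 4]

Final heap: [40, 14, 15, 4]


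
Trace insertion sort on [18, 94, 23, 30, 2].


Initial: [18, 94, 23, 30, 2]
Insert 94: [18, 94, 23, 30, 2]
Insert 23: [18, 23, 94, 30, 2]
Insert 30: [18, 23, 30, 94, 2]
Insert 2: [2, 18, 23, 30, 94]

Sorted: [2, 18, 23, 30, 94]


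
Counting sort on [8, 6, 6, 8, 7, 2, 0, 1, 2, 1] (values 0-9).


Input: [8, 6, 6, 8, 7, 2, 0, 1, 2, 1]
Counts: [1, 2, 2, 0, 0, 0, 2, 1, 2, 0]

Sorted: [0, 1, 1, 2, 2, 6, 6, 7, 8, 8]


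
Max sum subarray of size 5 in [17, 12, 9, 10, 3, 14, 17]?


[0:5]: 51
[1:6]: 48
[2:7]: 53

Max: 53 at [2:7]


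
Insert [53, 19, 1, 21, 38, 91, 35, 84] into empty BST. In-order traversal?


Insert 53: root
Insert 19: L from 53
Insert 1: L from 53 -> L from 19
Insert 21: L from 53 -> R from 19
Insert 38: L from 53 -> R from 19 -> R from 21
Insert 91: R from 53
Insert 35: L from 53 -> R from 19 -> R from 21 -> L from 38
Insert 84: R from 53 -> L from 91

In-order: [1, 19, 21, 35, 38, 53, 84, 91]


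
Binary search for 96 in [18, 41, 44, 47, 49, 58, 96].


Step 1: lo=0, hi=6, mid=3, val=47
Step 2: lo=4, hi=6, mid=5, val=58
Step 3: lo=6, hi=6, mid=6, val=96

Found at index 6


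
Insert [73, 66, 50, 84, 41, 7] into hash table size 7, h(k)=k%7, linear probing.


Insert 73: h=3 -> slot 3
Insert 66: h=3, 1 probes -> slot 4
Insert 50: h=1 -> slot 1
Insert 84: h=0 -> slot 0
Insert 41: h=6 -> slot 6
Insert 7: h=0, 2 probes -> slot 2

Table: [84, 50, 7, 73, 66, None, 41]


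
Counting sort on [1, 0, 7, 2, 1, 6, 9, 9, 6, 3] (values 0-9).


Input: [1, 0, 7, 2, 1, 6, 9, 9, 6, 3]
Counts: [1, 2, 1, 1, 0, 0, 2, 1, 0, 2]

Sorted: [0, 1, 1, 2, 3, 6, 6, 7, 9, 9]


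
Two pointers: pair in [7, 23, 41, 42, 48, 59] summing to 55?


lo=0(7)+hi=5(59)=66
lo=0(7)+hi=4(48)=55

Yes: 7+48=55


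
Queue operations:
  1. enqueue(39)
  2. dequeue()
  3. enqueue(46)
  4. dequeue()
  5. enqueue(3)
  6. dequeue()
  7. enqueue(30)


enqueue(39) -> [39]
dequeue()->39, []
enqueue(46) -> [46]
dequeue()->46, []
enqueue(3) -> [3]
dequeue()->3, []
enqueue(30) -> [30]

Final queue: [30]


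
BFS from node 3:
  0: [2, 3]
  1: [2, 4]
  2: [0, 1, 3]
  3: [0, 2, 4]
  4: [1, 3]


Visit 3, enqueue [0, 2, 4]
Visit 0, enqueue []
Visit 2, enqueue [1]
Visit 4, enqueue []
Visit 1, enqueue []

BFS order: [3, 0, 2, 4, 1]


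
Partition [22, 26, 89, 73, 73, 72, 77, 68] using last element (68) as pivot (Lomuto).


Pivot: 68
  22 <= 68: advance i (no swap)
  26 <= 68: advance i (no swap)
Place pivot at 2: [22, 26, 68, 73, 73, 72, 77, 89]

Partitioned: [22, 26, 68, 73, 73, 72, 77, 89]


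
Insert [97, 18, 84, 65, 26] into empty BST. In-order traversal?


Insert 97: root
Insert 18: L from 97
Insert 84: L from 97 -> R from 18
Insert 65: L from 97 -> R from 18 -> L from 84
Insert 26: L from 97 -> R from 18 -> L from 84 -> L from 65

In-order: [18, 26, 65, 84, 97]


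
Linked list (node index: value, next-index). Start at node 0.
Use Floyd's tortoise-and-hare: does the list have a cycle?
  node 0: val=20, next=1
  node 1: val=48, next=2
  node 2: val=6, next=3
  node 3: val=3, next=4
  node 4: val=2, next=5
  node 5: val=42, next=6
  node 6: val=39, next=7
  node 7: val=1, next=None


Floyd's tortoise (slow, +1) and hare (fast, +2):
  init: slow=0, fast=0
  step 1: slow=1, fast=2
  step 2: slow=2, fast=4
  step 3: slow=3, fast=6
  step 4: fast 6->7->None, no cycle

Cycle: no


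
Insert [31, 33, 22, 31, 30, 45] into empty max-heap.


Insert 31: [31]
Insert 33: [33, 31]
Insert 22: [33, 31, 22]
Insert 31: [33, 31, 22, 31]
Insert 30: [33, 31, 22, 31, 30]
Insert 45: [45, 31, 33, 31, 30, 22]

Final heap: [45, 31, 33, 31, 30, 22]


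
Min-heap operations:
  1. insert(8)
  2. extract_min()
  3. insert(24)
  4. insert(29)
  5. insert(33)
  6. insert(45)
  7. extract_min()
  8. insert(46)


insert(8) -> [8]
extract_min()->8, []
insert(24) -> [24]
insert(29) -> [24, 29]
insert(33) -> [24, 29, 33]
insert(45) -> [24, 29, 33, 45]
extract_min()->24, [29, 45, 33]
insert(46) -> [29, 45, 33, 46]

Final heap: [29, 45, 33, 46]


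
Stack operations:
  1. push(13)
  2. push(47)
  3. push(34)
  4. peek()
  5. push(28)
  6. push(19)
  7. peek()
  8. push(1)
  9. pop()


push(13) -> [13]
push(47) -> [13, 47]
push(34) -> [13, 47, 34]
peek()->34
push(28) -> [13, 47, 34, 28]
push(19) -> [13, 47, 34, 28, 19]
peek()->19
push(1) -> [13, 47, 34, 28, 19, 1]
pop()->1, [13, 47, 34, 28, 19]

Final stack: [13, 47, 34, 28, 19]


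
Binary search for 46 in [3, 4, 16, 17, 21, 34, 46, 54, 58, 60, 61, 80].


Step 1: lo=0, hi=11, mid=5, val=34
Step 2: lo=6, hi=11, mid=8, val=58
Step 3: lo=6, hi=7, mid=6, val=46

Found at index 6


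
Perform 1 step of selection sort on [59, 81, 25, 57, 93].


Initial: [59, 81, 25, 57, 93]
Step 1: min=25 at 2
  Swap: [25, 81, 59, 57, 93]

After 1 step: [25, 81, 59, 57, 93]


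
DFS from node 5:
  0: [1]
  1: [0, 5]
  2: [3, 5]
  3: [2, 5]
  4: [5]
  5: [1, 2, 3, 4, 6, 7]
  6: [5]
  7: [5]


Visit 5, push [7, 6, 4, 3, 2, 1]
Visit 1, push [0]
Visit 0, push []
Visit 2, push [3]
Visit 3, push []
Visit 4, push []
Visit 6, push []
Visit 7, push []

DFS order: [5, 1, 0, 2, 3, 4, 6, 7]


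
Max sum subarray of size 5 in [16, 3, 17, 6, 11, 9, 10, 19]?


[0:5]: 53
[1:6]: 46
[2:7]: 53
[3:8]: 55

Max: 55 at [3:8]


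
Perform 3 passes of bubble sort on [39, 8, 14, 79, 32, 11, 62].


Initial: [39, 8, 14, 79, 32, 11, 62]
Pass 1: [8, 14, 39, 32, 11, 62, 79] (5 swaps)
Pass 2: [8, 14, 32, 11, 39, 62, 79] (2 swaps)
Pass 3: [8, 14, 11, 32, 39, 62, 79] (1 swaps)

After 3 passes: [8, 14, 11, 32, 39, 62, 79]


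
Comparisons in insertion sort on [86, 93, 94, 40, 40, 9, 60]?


Algorithm: insertion sort
Input: [86, 93, 94, 40, 40, 9, 60]
Sorted: [9, 40, 40, 60, 86, 93, 94]

18


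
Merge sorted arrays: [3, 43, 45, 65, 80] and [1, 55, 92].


Take 1 from B
Take 3 from A
Take 43 from A
Take 45 from A
Take 55 from B
Take 65 from A
Take 80 from A

Merged: [1, 3, 43, 45, 55, 65, 80, 92]


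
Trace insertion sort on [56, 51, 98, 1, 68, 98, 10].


Initial: [56, 51, 98, 1, 68, 98, 10]
Insert 51: [51, 56, 98, 1, 68, 98, 10]
Insert 98: [51, 56, 98, 1, 68, 98, 10]
Insert 1: [1, 51, 56, 98, 68, 98, 10]
Insert 68: [1, 51, 56, 68, 98, 98, 10]
Insert 98: [1, 51, 56, 68, 98, 98, 10]
Insert 10: [1, 10, 51, 56, 68, 98, 98]

Sorted: [1, 10, 51, 56, 68, 98, 98]


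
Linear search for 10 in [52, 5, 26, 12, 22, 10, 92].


i=0: 52!=10
i=1: 5!=10
i=2: 26!=10
i=3: 12!=10
i=4: 22!=10
i=5: 10==10 found!

Found at 5, 6 comps


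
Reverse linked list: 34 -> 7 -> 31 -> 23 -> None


Step 1: curr=34, set curr.next=prev(None) | reversed so far: 34
Step 2: curr=7, set curr.next=prev(34) | reversed so far: 7 -> 34
Step 3: curr=31, set curr.next=prev(7) | reversed so far: 31 -> 7 -> 34
Step 4: curr=23, set curr.next=prev(31) | reversed so far: 23 -> 31 -> 7 -> 34

23 -> 31 -> 7 -> 34 -> None


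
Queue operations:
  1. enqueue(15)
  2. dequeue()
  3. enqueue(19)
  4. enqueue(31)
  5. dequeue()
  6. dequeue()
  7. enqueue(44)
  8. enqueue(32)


enqueue(15) -> [15]
dequeue()->15, []
enqueue(19) -> [19]
enqueue(31) -> [19, 31]
dequeue()->19, [31]
dequeue()->31, []
enqueue(44) -> [44]
enqueue(32) -> [44, 32]

Final queue: [44, 32]


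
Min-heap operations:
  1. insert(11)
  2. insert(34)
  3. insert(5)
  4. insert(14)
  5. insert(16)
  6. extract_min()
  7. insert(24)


insert(11) -> [11]
insert(34) -> [11, 34]
insert(5) -> [5, 34, 11]
insert(14) -> [5, 14, 11, 34]
insert(16) -> [5, 14, 11, 34, 16]
extract_min()->5, [11, 14, 16, 34]
insert(24) -> [11, 14, 16, 34, 24]

Final heap: [11, 14, 16, 34, 24]


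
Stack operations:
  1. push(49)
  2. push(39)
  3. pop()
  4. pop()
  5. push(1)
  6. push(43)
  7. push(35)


push(49) -> [49]
push(39) -> [49, 39]
pop()->39, [49]
pop()->49, []
push(1) -> [1]
push(43) -> [1, 43]
push(35) -> [1, 43, 35]

Final stack: [1, 43, 35]


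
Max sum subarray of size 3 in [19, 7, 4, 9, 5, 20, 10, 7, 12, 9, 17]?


[0:3]: 30
[1:4]: 20
[2:5]: 18
[3:6]: 34
[4:7]: 35
[5:8]: 37
[6:9]: 29
[7:10]: 28
[8:11]: 38

Max: 38 at [8:11]


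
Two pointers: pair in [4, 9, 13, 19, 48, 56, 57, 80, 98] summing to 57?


lo=0(4)+hi=8(98)=102
lo=0(4)+hi=7(80)=84
lo=0(4)+hi=6(57)=61
lo=0(4)+hi=5(56)=60
lo=0(4)+hi=4(48)=52
lo=1(9)+hi=4(48)=57

Yes: 9+48=57


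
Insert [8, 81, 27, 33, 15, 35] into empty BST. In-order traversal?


Insert 8: root
Insert 81: R from 8
Insert 27: R from 8 -> L from 81
Insert 33: R from 8 -> L from 81 -> R from 27
Insert 15: R from 8 -> L from 81 -> L from 27
Insert 35: R from 8 -> L from 81 -> R from 27 -> R from 33

In-order: [8, 15, 27, 33, 35, 81]


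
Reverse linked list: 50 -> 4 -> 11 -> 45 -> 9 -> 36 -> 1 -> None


Step 1: curr=50, set curr.next=prev(None) | reversed so far: 50
Step 2: curr=4, set curr.next=prev(50) | reversed so far: 4 -> 50
Step 3: curr=11, set curr.next=prev(4) | reversed so far: 11 -> 4 -> 50
Step 4: curr=45, set curr.next=prev(11) | reversed so far: 45 -> 11 -> 4 -> 50
Step 5: curr=9, set curr.next=prev(45) | reversed so far: 9 -> 45 -> 11 -> 4 -> 50
Step 6: curr=36, set curr.next=prev(9) | reversed so far: 36 -> 9 -> 45 -> 11 -> 4 -> 50
Step 7: curr=1, set curr.next=prev(36) | reversed so far: 1 -> 36 -> 9 -> 45 -> 11 -> 4 -> 50

1 -> 36 -> 9 -> 45 -> 11 -> 4 -> 50 -> None


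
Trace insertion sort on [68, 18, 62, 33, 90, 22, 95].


Initial: [68, 18, 62, 33, 90, 22, 95]
Insert 18: [18, 68, 62, 33, 90, 22, 95]
Insert 62: [18, 62, 68, 33, 90, 22, 95]
Insert 33: [18, 33, 62, 68, 90, 22, 95]
Insert 90: [18, 33, 62, 68, 90, 22, 95]
Insert 22: [18, 22, 33, 62, 68, 90, 95]
Insert 95: [18, 22, 33, 62, 68, 90, 95]

Sorted: [18, 22, 33, 62, 68, 90, 95]


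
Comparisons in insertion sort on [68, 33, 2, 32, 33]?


Algorithm: insertion sort
Input: [68, 33, 2, 32, 33]
Sorted: [2, 32, 33, 33, 68]

8


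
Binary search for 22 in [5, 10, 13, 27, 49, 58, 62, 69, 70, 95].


Step 1: lo=0, hi=9, mid=4, val=49
Step 2: lo=0, hi=3, mid=1, val=10
Step 3: lo=2, hi=3, mid=2, val=13
Step 4: lo=3, hi=3, mid=3, val=27

Not found


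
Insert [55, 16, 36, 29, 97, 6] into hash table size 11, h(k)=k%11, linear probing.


Insert 55: h=0 -> slot 0
Insert 16: h=5 -> slot 5
Insert 36: h=3 -> slot 3
Insert 29: h=7 -> slot 7
Insert 97: h=9 -> slot 9
Insert 6: h=6 -> slot 6

Table: [55, None, None, 36, None, 16, 6, 29, None, 97, None]


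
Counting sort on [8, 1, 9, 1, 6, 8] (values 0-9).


Input: [8, 1, 9, 1, 6, 8]
Counts: [0, 2, 0, 0, 0, 0, 1, 0, 2, 1]

Sorted: [1, 1, 6, 8, 8, 9]


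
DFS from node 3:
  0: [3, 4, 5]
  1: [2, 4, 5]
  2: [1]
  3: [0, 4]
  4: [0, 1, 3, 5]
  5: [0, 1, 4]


Visit 3, push [4, 0]
Visit 0, push [5, 4]
Visit 4, push [5, 1]
Visit 1, push [5, 2]
Visit 2, push []
Visit 5, push []

DFS order: [3, 0, 4, 1, 2, 5]


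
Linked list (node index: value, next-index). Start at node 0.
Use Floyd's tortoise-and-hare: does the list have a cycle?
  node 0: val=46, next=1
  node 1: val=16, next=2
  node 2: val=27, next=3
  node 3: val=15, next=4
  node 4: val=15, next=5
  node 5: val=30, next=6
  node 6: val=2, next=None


Floyd's tortoise (slow, +1) and hare (fast, +2):
  init: slow=0, fast=0
  step 1: slow=1, fast=2
  step 2: slow=2, fast=4
  step 3: slow=3, fast=6
  step 4: fast -> None, no cycle

Cycle: no


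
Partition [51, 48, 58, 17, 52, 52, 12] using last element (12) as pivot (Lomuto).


Pivot: 12
Place pivot at 0: [12, 48, 58, 17, 52, 52, 51]

Partitioned: [12, 48, 58, 17, 52, 52, 51]


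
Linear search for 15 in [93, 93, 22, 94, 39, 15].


i=0: 93!=15
i=1: 93!=15
i=2: 22!=15
i=3: 94!=15
i=4: 39!=15
i=5: 15==15 found!

Found at 5, 6 comps


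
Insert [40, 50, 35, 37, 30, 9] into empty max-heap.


Insert 40: [40]
Insert 50: [50, 40]
Insert 35: [50, 40, 35]
Insert 37: [50, 40, 35, 37]
Insert 30: [50, 40, 35, 37, 30]
Insert 9: [50, 40, 35, 37, 30, 9]

Final heap: [50, 40, 35, 37, 30, 9]


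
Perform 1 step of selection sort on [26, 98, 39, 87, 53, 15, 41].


Initial: [26, 98, 39, 87, 53, 15, 41]
Step 1: min=15 at 5
  Swap: [15, 98, 39, 87, 53, 26, 41]

After 1 step: [15, 98, 39, 87, 53, 26, 41]


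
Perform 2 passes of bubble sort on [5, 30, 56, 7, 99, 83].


Initial: [5, 30, 56, 7, 99, 83]
Pass 1: [5, 30, 7, 56, 83, 99] (2 swaps)
Pass 2: [5, 7, 30, 56, 83, 99] (1 swaps)

After 2 passes: [5, 7, 30, 56, 83, 99]


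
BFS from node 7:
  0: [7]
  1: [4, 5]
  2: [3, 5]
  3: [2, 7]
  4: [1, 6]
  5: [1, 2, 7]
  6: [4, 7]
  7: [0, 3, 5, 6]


Visit 7, enqueue [0, 3, 5, 6]
Visit 0, enqueue []
Visit 3, enqueue [2]
Visit 5, enqueue [1]
Visit 6, enqueue [4]
Visit 2, enqueue []
Visit 1, enqueue []
Visit 4, enqueue []

BFS order: [7, 0, 3, 5, 6, 2, 1, 4]


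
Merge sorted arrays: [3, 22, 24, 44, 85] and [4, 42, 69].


Take 3 from A
Take 4 from B
Take 22 from A
Take 24 from A
Take 42 from B
Take 44 from A
Take 69 from B

Merged: [3, 4, 22, 24, 42, 44, 69, 85]


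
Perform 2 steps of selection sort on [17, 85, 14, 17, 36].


Initial: [17, 85, 14, 17, 36]
Step 1: min=14 at 2
  Swap: [14, 85, 17, 17, 36]
Step 2: min=17 at 2
  Swap: [14, 17, 85, 17, 36]

After 2 steps: [14, 17, 85, 17, 36]


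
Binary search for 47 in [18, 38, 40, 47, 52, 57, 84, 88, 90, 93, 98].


Step 1: lo=0, hi=10, mid=5, val=57
Step 2: lo=0, hi=4, mid=2, val=40
Step 3: lo=3, hi=4, mid=3, val=47

Found at index 3


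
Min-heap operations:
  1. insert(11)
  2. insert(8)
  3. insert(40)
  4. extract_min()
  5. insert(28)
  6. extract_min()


insert(11) -> [11]
insert(8) -> [8, 11]
insert(40) -> [8, 11, 40]
extract_min()->8, [11, 40]
insert(28) -> [11, 40, 28]
extract_min()->11, [28, 40]

Final heap: [28, 40]


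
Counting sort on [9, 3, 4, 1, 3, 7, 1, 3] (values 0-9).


Input: [9, 3, 4, 1, 3, 7, 1, 3]
Counts: [0, 2, 0, 3, 1, 0, 0, 1, 0, 1]

Sorted: [1, 1, 3, 3, 3, 4, 7, 9]


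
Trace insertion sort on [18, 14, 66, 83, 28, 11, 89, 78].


Initial: [18, 14, 66, 83, 28, 11, 89, 78]
Insert 14: [14, 18, 66, 83, 28, 11, 89, 78]
Insert 66: [14, 18, 66, 83, 28, 11, 89, 78]
Insert 83: [14, 18, 66, 83, 28, 11, 89, 78]
Insert 28: [14, 18, 28, 66, 83, 11, 89, 78]
Insert 11: [11, 14, 18, 28, 66, 83, 89, 78]
Insert 89: [11, 14, 18, 28, 66, 83, 89, 78]
Insert 78: [11, 14, 18, 28, 66, 78, 83, 89]

Sorted: [11, 14, 18, 28, 66, 78, 83, 89]


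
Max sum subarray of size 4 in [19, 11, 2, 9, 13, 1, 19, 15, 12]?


[0:4]: 41
[1:5]: 35
[2:6]: 25
[3:7]: 42
[4:8]: 48
[5:9]: 47

Max: 48 at [4:8]


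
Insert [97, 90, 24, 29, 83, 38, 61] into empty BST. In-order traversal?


Insert 97: root
Insert 90: L from 97
Insert 24: L from 97 -> L from 90
Insert 29: L from 97 -> L from 90 -> R from 24
Insert 83: L from 97 -> L from 90 -> R from 24 -> R from 29
Insert 38: L from 97 -> L from 90 -> R from 24 -> R from 29 -> L from 83
Insert 61: L from 97 -> L from 90 -> R from 24 -> R from 29 -> L from 83 -> R from 38

In-order: [24, 29, 38, 61, 83, 90, 97]


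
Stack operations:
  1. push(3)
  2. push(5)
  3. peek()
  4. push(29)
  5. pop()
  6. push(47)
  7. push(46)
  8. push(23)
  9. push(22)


push(3) -> [3]
push(5) -> [3, 5]
peek()->5
push(29) -> [3, 5, 29]
pop()->29, [3, 5]
push(47) -> [3, 5, 47]
push(46) -> [3, 5, 47, 46]
push(23) -> [3, 5, 47, 46, 23]
push(22) -> [3, 5, 47, 46, 23, 22]

Final stack: [3, 5, 47, 46, 23, 22]


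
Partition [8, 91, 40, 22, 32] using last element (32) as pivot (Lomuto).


Pivot: 32
  8 <= 32: advance i (no swap)
  22 <= 32: swap -> [8, 22, 40, 91, 32]
Place pivot at 2: [8, 22, 32, 91, 40]

Partitioned: [8, 22, 32, 91, 40]


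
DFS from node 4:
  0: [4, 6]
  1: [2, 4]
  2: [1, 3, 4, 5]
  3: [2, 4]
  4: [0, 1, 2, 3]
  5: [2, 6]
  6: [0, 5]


Visit 4, push [3, 2, 1, 0]
Visit 0, push [6]
Visit 6, push [5]
Visit 5, push [2]
Visit 2, push [3, 1]
Visit 1, push []
Visit 3, push []

DFS order: [4, 0, 6, 5, 2, 1, 3]


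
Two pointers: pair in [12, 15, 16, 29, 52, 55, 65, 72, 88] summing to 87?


lo=0(12)+hi=8(88)=100
lo=0(12)+hi=7(72)=84
lo=1(15)+hi=7(72)=87

Yes: 15+72=87


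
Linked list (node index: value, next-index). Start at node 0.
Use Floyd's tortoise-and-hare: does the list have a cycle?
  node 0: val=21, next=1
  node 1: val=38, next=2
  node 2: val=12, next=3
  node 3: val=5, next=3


Floyd's tortoise (slow, +1) and hare (fast, +2):
  init: slow=0, fast=0
  step 1: slow=1, fast=2
  step 2: slow=2, fast=3
  step 3: slow=3, fast=3
  slow == fast at node 3: cycle detected

Cycle: yes


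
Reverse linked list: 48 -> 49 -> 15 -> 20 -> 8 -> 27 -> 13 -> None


Step 1: curr=48, set curr.next=prev(None) | reversed so far: 48
Step 2: curr=49, set curr.next=prev(48) | reversed so far: 49 -> 48
Step 3: curr=15, set curr.next=prev(49) | reversed so far: 15 -> 49 -> 48
Step 4: curr=20, set curr.next=prev(15) | reversed so far: 20 -> 15 -> 49 -> 48
Step 5: curr=8, set curr.next=prev(20) | reversed so far: 8 -> 20 -> 15 -> 49 -> 48
Step 6: curr=27, set curr.next=prev(8) | reversed so far: 27 -> 8 -> 20 -> 15 -> 49 -> 48
Step 7: curr=13, set curr.next=prev(27) | reversed so far: 13 -> 27 -> 8 -> 20 -> 15 -> 49 -> 48

13 -> 27 -> 8 -> 20 -> 15 -> 49 -> 48 -> None


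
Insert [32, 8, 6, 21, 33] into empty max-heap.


Insert 32: [32]
Insert 8: [32, 8]
Insert 6: [32, 8, 6]
Insert 21: [32, 21, 6, 8]
Insert 33: [33, 32, 6, 8, 21]

Final heap: [33, 32, 6, 8, 21]


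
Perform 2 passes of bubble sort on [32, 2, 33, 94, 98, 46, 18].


Initial: [32, 2, 33, 94, 98, 46, 18]
Pass 1: [2, 32, 33, 94, 46, 18, 98] (3 swaps)
Pass 2: [2, 32, 33, 46, 18, 94, 98] (2 swaps)

After 2 passes: [2, 32, 33, 46, 18, 94, 98]


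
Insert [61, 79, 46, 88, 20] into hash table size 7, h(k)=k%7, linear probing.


Insert 61: h=5 -> slot 5
Insert 79: h=2 -> slot 2
Insert 46: h=4 -> slot 4
Insert 88: h=4, 2 probes -> slot 6
Insert 20: h=6, 1 probes -> slot 0

Table: [20, None, 79, None, 46, 61, 88]


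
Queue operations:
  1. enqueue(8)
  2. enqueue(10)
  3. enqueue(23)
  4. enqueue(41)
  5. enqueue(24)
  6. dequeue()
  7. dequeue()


enqueue(8) -> [8]
enqueue(10) -> [8, 10]
enqueue(23) -> [8, 10, 23]
enqueue(41) -> [8, 10, 23, 41]
enqueue(24) -> [8, 10, 23, 41, 24]
dequeue()->8, [10, 23, 41, 24]
dequeue()->10, [23, 41, 24]

Final queue: [23, 41, 24]


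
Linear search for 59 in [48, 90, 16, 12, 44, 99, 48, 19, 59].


i=0: 48!=59
i=1: 90!=59
i=2: 16!=59
i=3: 12!=59
i=4: 44!=59
i=5: 99!=59
i=6: 48!=59
i=7: 19!=59
i=8: 59==59 found!

Found at 8, 9 comps


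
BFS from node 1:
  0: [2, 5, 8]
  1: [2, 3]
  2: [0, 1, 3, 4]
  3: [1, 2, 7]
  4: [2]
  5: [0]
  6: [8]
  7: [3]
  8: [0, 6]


Visit 1, enqueue [2, 3]
Visit 2, enqueue [0, 4]
Visit 3, enqueue [7]
Visit 0, enqueue [5, 8]
Visit 4, enqueue []
Visit 7, enqueue []
Visit 5, enqueue []
Visit 8, enqueue [6]
Visit 6, enqueue []

BFS order: [1, 2, 3, 0, 4, 7, 5, 8, 6]


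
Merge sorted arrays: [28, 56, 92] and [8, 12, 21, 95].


Take 8 from B
Take 12 from B
Take 21 from B
Take 28 from A
Take 56 from A
Take 92 from A

Merged: [8, 12, 21, 28, 56, 92, 95]


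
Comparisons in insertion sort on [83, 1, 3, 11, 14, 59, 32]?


Algorithm: insertion sort
Input: [83, 1, 3, 11, 14, 59, 32]
Sorted: [1, 3, 11, 14, 32, 59, 83]

12


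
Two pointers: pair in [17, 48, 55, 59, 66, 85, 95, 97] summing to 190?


lo=0(17)+hi=7(97)=114
lo=1(48)+hi=7(97)=145
lo=2(55)+hi=7(97)=152
lo=3(59)+hi=7(97)=156
lo=4(66)+hi=7(97)=163
lo=5(85)+hi=7(97)=182
lo=6(95)+hi=7(97)=192

No pair found


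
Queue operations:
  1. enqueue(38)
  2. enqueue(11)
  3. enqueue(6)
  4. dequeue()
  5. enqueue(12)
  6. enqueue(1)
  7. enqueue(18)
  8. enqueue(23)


enqueue(38) -> [38]
enqueue(11) -> [38, 11]
enqueue(6) -> [38, 11, 6]
dequeue()->38, [11, 6]
enqueue(12) -> [11, 6, 12]
enqueue(1) -> [11, 6, 12, 1]
enqueue(18) -> [11, 6, 12, 1, 18]
enqueue(23) -> [11, 6, 12, 1, 18, 23]

Final queue: [11, 6, 12, 1, 18, 23]


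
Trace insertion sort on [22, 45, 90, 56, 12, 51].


Initial: [22, 45, 90, 56, 12, 51]
Insert 45: [22, 45, 90, 56, 12, 51]
Insert 90: [22, 45, 90, 56, 12, 51]
Insert 56: [22, 45, 56, 90, 12, 51]
Insert 12: [12, 22, 45, 56, 90, 51]
Insert 51: [12, 22, 45, 51, 56, 90]

Sorted: [12, 22, 45, 51, 56, 90]


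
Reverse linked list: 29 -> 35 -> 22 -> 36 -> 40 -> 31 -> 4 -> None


Step 1: curr=29, set curr.next=prev(None) | reversed so far: 29
Step 2: curr=35, set curr.next=prev(29) | reversed so far: 35 -> 29
Step 3: curr=22, set curr.next=prev(35) | reversed so far: 22 -> 35 -> 29
Step 4: curr=36, set curr.next=prev(22) | reversed so far: 36 -> 22 -> 35 -> 29
Step 5: curr=40, set curr.next=prev(36) | reversed so far: 40 -> 36 -> 22 -> 35 -> 29
Step 6: curr=31, set curr.next=prev(40) | reversed so far: 31 -> 40 -> 36 -> 22 -> 35 -> 29
Step 7: curr=4, set curr.next=prev(31) | reversed so far: 4 -> 31 -> 40 -> 36 -> 22 -> 35 -> 29

4 -> 31 -> 40 -> 36 -> 22 -> 35 -> 29 -> None


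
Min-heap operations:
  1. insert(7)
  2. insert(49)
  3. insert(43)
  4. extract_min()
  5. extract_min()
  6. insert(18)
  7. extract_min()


insert(7) -> [7]
insert(49) -> [7, 49]
insert(43) -> [7, 49, 43]
extract_min()->7, [43, 49]
extract_min()->43, [49]
insert(18) -> [18, 49]
extract_min()->18, [49]

Final heap: [49]


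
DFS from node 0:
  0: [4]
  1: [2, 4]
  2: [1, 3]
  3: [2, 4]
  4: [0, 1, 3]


Visit 0, push [4]
Visit 4, push [3, 1]
Visit 1, push [2]
Visit 2, push [3]
Visit 3, push []

DFS order: [0, 4, 1, 2, 3]


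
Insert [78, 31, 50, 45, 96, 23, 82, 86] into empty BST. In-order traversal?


Insert 78: root
Insert 31: L from 78
Insert 50: L from 78 -> R from 31
Insert 45: L from 78 -> R from 31 -> L from 50
Insert 96: R from 78
Insert 23: L from 78 -> L from 31
Insert 82: R from 78 -> L from 96
Insert 86: R from 78 -> L from 96 -> R from 82

In-order: [23, 31, 45, 50, 78, 82, 86, 96]


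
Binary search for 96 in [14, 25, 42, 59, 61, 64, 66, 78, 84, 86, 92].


Step 1: lo=0, hi=10, mid=5, val=64
Step 2: lo=6, hi=10, mid=8, val=84
Step 3: lo=9, hi=10, mid=9, val=86
Step 4: lo=10, hi=10, mid=10, val=92

Not found


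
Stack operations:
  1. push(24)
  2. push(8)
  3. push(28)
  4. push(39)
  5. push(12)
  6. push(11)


push(24) -> [24]
push(8) -> [24, 8]
push(28) -> [24, 8, 28]
push(39) -> [24, 8, 28, 39]
push(12) -> [24, 8, 28, 39, 12]
push(11) -> [24, 8, 28, 39, 12, 11]

Final stack: [24, 8, 28, 39, 12, 11]


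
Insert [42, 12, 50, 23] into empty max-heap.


Insert 42: [42]
Insert 12: [42, 12]
Insert 50: [50, 12, 42]
Insert 23: [50, 23, 42, 12]

Final heap: [50, 23, 42, 12]


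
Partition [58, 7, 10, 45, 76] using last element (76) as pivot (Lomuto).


Pivot: 76
  58 <= 76: advance i (no swap)
  7 <= 76: advance i (no swap)
  10 <= 76: advance i (no swap)
  45 <= 76: advance i (no swap)
Place pivot at 4: [58, 7, 10, 45, 76]

Partitioned: [58, 7, 10, 45, 76]


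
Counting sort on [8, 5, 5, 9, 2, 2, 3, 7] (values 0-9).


Input: [8, 5, 5, 9, 2, 2, 3, 7]
Counts: [0, 0, 2, 1, 0, 2, 0, 1, 1, 1]

Sorted: [2, 2, 3, 5, 5, 7, 8, 9]


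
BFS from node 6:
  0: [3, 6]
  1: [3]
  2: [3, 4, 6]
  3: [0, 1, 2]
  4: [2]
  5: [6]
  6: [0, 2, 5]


Visit 6, enqueue [0, 2, 5]
Visit 0, enqueue [3]
Visit 2, enqueue [4]
Visit 5, enqueue []
Visit 3, enqueue [1]
Visit 4, enqueue []
Visit 1, enqueue []

BFS order: [6, 0, 2, 5, 3, 4, 1]


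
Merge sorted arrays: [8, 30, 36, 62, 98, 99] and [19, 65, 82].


Take 8 from A
Take 19 from B
Take 30 from A
Take 36 from A
Take 62 from A
Take 65 from B
Take 82 from B

Merged: [8, 19, 30, 36, 62, 65, 82, 98, 99]


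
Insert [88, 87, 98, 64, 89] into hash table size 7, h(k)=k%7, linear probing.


Insert 88: h=4 -> slot 4
Insert 87: h=3 -> slot 3
Insert 98: h=0 -> slot 0
Insert 64: h=1 -> slot 1
Insert 89: h=5 -> slot 5

Table: [98, 64, None, 87, 88, 89, None]


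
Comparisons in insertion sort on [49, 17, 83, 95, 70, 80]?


Algorithm: insertion sort
Input: [49, 17, 83, 95, 70, 80]
Sorted: [17, 49, 70, 80, 83, 95]

9


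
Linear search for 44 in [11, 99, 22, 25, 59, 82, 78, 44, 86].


i=0: 11!=44
i=1: 99!=44
i=2: 22!=44
i=3: 25!=44
i=4: 59!=44
i=5: 82!=44
i=6: 78!=44
i=7: 44==44 found!

Found at 7, 8 comps


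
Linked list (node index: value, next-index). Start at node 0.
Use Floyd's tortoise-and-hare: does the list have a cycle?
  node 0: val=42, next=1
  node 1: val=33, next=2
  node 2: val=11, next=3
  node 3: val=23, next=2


Floyd's tortoise (slow, +1) and hare (fast, +2):
  init: slow=0, fast=0
  step 1: slow=1, fast=2
  step 2: slow=2, fast=2
  slow == fast at node 2: cycle detected

Cycle: yes


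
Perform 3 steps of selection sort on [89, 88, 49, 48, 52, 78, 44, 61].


Initial: [89, 88, 49, 48, 52, 78, 44, 61]
Step 1: min=44 at 6
  Swap: [44, 88, 49, 48, 52, 78, 89, 61]
Step 2: min=48 at 3
  Swap: [44, 48, 49, 88, 52, 78, 89, 61]
Step 3: min=49 at 2
  Swap: [44, 48, 49, 88, 52, 78, 89, 61]

After 3 steps: [44, 48, 49, 88, 52, 78, 89, 61]


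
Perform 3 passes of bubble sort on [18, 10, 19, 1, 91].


Initial: [18, 10, 19, 1, 91]
Pass 1: [10, 18, 1, 19, 91] (2 swaps)
Pass 2: [10, 1, 18, 19, 91] (1 swaps)
Pass 3: [1, 10, 18, 19, 91] (1 swaps)

After 3 passes: [1, 10, 18, 19, 91]


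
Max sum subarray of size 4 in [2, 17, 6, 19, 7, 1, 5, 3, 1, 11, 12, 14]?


[0:4]: 44
[1:5]: 49
[2:6]: 33
[3:7]: 32
[4:8]: 16
[5:9]: 10
[6:10]: 20
[7:11]: 27
[8:12]: 38

Max: 49 at [1:5]


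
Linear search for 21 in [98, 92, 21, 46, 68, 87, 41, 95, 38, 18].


i=0: 98!=21
i=1: 92!=21
i=2: 21==21 found!

Found at 2, 3 comps


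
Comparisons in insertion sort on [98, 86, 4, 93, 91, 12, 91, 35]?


Algorithm: insertion sort
Input: [98, 86, 4, 93, 91, 12, 91, 35]
Sorted: [4, 12, 35, 86, 91, 91, 93, 98]

22


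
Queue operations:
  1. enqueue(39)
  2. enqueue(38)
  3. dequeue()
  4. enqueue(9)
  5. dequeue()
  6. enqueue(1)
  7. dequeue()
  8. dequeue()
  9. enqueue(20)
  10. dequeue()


enqueue(39) -> [39]
enqueue(38) -> [39, 38]
dequeue()->39, [38]
enqueue(9) -> [38, 9]
dequeue()->38, [9]
enqueue(1) -> [9, 1]
dequeue()->9, [1]
dequeue()->1, []
enqueue(20) -> [20]
dequeue()->20, []

Final queue: []


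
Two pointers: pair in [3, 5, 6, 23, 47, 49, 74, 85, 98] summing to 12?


lo=0(3)+hi=8(98)=101
lo=0(3)+hi=7(85)=88
lo=0(3)+hi=6(74)=77
lo=0(3)+hi=5(49)=52
lo=0(3)+hi=4(47)=50
lo=0(3)+hi=3(23)=26
lo=0(3)+hi=2(6)=9
lo=1(5)+hi=2(6)=11

No pair found


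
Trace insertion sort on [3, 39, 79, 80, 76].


Initial: [3, 39, 79, 80, 76]
Insert 39: [3, 39, 79, 80, 76]
Insert 79: [3, 39, 79, 80, 76]
Insert 80: [3, 39, 79, 80, 76]
Insert 76: [3, 39, 76, 79, 80]

Sorted: [3, 39, 76, 79, 80]


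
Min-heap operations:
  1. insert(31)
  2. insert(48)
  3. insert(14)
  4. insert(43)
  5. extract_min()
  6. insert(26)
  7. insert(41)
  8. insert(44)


insert(31) -> [31]
insert(48) -> [31, 48]
insert(14) -> [14, 48, 31]
insert(43) -> [14, 43, 31, 48]
extract_min()->14, [31, 43, 48]
insert(26) -> [26, 31, 48, 43]
insert(41) -> [26, 31, 48, 43, 41]
insert(44) -> [26, 31, 44, 43, 41, 48]

Final heap: [26, 31, 44, 43, 41, 48]


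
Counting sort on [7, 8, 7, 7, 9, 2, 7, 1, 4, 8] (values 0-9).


Input: [7, 8, 7, 7, 9, 2, 7, 1, 4, 8]
Counts: [0, 1, 1, 0, 1, 0, 0, 4, 2, 1]

Sorted: [1, 2, 4, 7, 7, 7, 7, 8, 8, 9]


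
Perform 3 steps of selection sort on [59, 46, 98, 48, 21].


Initial: [59, 46, 98, 48, 21]
Step 1: min=21 at 4
  Swap: [21, 46, 98, 48, 59]
Step 2: min=46 at 1
  Swap: [21, 46, 98, 48, 59]
Step 3: min=48 at 3
  Swap: [21, 46, 48, 98, 59]

After 3 steps: [21, 46, 48, 98, 59]


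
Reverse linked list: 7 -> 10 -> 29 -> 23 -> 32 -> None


Step 1: curr=7, set curr.next=prev(None) | reversed so far: 7
Step 2: curr=10, set curr.next=prev(7) | reversed so far: 10 -> 7
Step 3: curr=29, set curr.next=prev(10) | reversed so far: 29 -> 10 -> 7
Step 4: curr=23, set curr.next=prev(29) | reversed so far: 23 -> 29 -> 10 -> 7
Step 5: curr=32, set curr.next=prev(23) | reversed so far: 32 -> 23 -> 29 -> 10 -> 7

32 -> 23 -> 29 -> 10 -> 7 -> None


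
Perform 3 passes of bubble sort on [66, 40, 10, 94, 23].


Initial: [66, 40, 10, 94, 23]
Pass 1: [40, 10, 66, 23, 94] (3 swaps)
Pass 2: [10, 40, 23, 66, 94] (2 swaps)
Pass 3: [10, 23, 40, 66, 94] (1 swaps)

After 3 passes: [10, 23, 40, 66, 94]


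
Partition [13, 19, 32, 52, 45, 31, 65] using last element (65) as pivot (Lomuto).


Pivot: 65
  13 <= 65: advance i (no swap)
  19 <= 65: advance i (no swap)
  32 <= 65: advance i (no swap)
  52 <= 65: advance i (no swap)
  45 <= 65: advance i (no swap)
  31 <= 65: advance i (no swap)
Place pivot at 6: [13, 19, 32, 52, 45, 31, 65]

Partitioned: [13, 19, 32, 52, 45, 31, 65]


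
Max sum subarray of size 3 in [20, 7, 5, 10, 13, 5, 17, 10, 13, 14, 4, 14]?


[0:3]: 32
[1:4]: 22
[2:5]: 28
[3:6]: 28
[4:7]: 35
[5:8]: 32
[6:9]: 40
[7:10]: 37
[8:11]: 31
[9:12]: 32

Max: 40 at [6:9]


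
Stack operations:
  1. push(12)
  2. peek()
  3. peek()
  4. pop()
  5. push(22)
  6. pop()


push(12) -> [12]
peek()->12
peek()->12
pop()->12, []
push(22) -> [22]
pop()->22, []

Final stack: []


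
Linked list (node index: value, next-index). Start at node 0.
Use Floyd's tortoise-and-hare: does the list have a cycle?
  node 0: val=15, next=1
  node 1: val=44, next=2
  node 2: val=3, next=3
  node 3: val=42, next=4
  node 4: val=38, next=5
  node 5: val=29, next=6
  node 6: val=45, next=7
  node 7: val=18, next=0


Floyd's tortoise (slow, +1) and hare (fast, +2):
  init: slow=0, fast=0
  step 1: slow=1, fast=2
  step 2: slow=2, fast=4
  step 3: slow=3, fast=6
  step 4: slow=4, fast=0
  step 5: slow=5, fast=2
  step 6: slow=6, fast=4
  step 7: slow=7, fast=6
  step 8: slow=0, fast=0
  slow == fast at node 0: cycle detected

Cycle: yes


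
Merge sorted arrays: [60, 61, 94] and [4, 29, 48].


Take 4 from B
Take 29 from B
Take 48 from B

Merged: [4, 29, 48, 60, 61, 94]


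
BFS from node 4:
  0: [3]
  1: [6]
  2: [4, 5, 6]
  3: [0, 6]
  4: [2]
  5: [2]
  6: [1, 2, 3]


Visit 4, enqueue [2]
Visit 2, enqueue [5, 6]
Visit 5, enqueue []
Visit 6, enqueue [1, 3]
Visit 1, enqueue []
Visit 3, enqueue [0]
Visit 0, enqueue []

BFS order: [4, 2, 5, 6, 1, 3, 0]


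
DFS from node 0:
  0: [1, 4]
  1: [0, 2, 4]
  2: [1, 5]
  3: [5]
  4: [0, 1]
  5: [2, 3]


Visit 0, push [4, 1]
Visit 1, push [4, 2]
Visit 2, push [5]
Visit 5, push [3]
Visit 3, push []
Visit 4, push []

DFS order: [0, 1, 2, 5, 3, 4]


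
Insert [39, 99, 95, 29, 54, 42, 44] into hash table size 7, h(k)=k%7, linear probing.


Insert 39: h=4 -> slot 4
Insert 99: h=1 -> slot 1
Insert 95: h=4, 1 probes -> slot 5
Insert 29: h=1, 1 probes -> slot 2
Insert 54: h=5, 1 probes -> slot 6
Insert 42: h=0 -> slot 0
Insert 44: h=2, 1 probes -> slot 3

Table: [42, 99, 29, 44, 39, 95, 54]


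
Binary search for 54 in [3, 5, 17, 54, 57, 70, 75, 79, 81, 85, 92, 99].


Step 1: lo=0, hi=11, mid=5, val=70
Step 2: lo=0, hi=4, mid=2, val=17
Step 3: lo=3, hi=4, mid=3, val=54

Found at index 3


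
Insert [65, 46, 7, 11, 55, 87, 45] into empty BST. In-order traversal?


Insert 65: root
Insert 46: L from 65
Insert 7: L from 65 -> L from 46
Insert 11: L from 65 -> L from 46 -> R from 7
Insert 55: L from 65 -> R from 46
Insert 87: R from 65
Insert 45: L from 65 -> L from 46 -> R from 7 -> R from 11

In-order: [7, 11, 45, 46, 55, 65, 87]


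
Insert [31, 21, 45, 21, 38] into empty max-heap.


Insert 31: [31]
Insert 21: [31, 21]
Insert 45: [45, 21, 31]
Insert 21: [45, 21, 31, 21]
Insert 38: [45, 38, 31, 21, 21]

Final heap: [45, 38, 31, 21, 21]


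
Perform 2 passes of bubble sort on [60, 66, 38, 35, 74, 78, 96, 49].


Initial: [60, 66, 38, 35, 74, 78, 96, 49]
Pass 1: [60, 38, 35, 66, 74, 78, 49, 96] (3 swaps)
Pass 2: [38, 35, 60, 66, 74, 49, 78, 96] (3 swaps)

After 2 passes: [38, 35, 60, 66, 74, 49, 78, 96]


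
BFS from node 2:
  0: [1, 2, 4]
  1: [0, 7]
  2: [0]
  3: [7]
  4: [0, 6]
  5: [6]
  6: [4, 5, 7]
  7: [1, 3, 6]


Visit 2, enqueue [0]
Visit 0, enqueue [1, 4]
Visit 1, enqueue [7]
Visit 4, enqueue [6]
Visit 7, enqueue [3]
Visit 6, enqueue [5]
Visit 3, enqueue []
Visit 5, enqueue []

BFS order: [2, 0, 1, 4, 7, 6, 3, 5]


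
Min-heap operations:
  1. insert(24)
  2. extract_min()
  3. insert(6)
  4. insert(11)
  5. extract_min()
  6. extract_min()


insert(24) -> [24]
extract_min()->24, []
insert(6) -> [6]
insert(11) -> [6, 11]
extract_min()->6, [11]
extract_min()->11, []

Final heap: []
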